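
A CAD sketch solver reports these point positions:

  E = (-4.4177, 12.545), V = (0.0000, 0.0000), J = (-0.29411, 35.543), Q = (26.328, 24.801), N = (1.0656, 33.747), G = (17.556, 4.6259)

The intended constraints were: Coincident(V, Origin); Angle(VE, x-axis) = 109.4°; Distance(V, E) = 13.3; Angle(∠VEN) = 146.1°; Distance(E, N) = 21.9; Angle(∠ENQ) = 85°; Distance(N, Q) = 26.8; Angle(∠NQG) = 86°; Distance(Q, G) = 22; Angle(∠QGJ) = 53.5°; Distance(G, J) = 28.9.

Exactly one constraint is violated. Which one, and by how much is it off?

Distance(G, J) = 28.9 — off by 6.80.

V = (0.00, 0.00) ✓; VE at 109.4° ✓; |VE| = 13.30 ✓; ∠VEN = 146.1° ✓; |EN| = 21.90 ✓; ∠ENQ = 85.00° ✓; |NQ| = 26.80 ✓; ∠NQG = 86.00° ✓; |QG| = 22.00 ✓; ∠QGJ = 53.50° ✓; |GJ| = 35.70 ✗.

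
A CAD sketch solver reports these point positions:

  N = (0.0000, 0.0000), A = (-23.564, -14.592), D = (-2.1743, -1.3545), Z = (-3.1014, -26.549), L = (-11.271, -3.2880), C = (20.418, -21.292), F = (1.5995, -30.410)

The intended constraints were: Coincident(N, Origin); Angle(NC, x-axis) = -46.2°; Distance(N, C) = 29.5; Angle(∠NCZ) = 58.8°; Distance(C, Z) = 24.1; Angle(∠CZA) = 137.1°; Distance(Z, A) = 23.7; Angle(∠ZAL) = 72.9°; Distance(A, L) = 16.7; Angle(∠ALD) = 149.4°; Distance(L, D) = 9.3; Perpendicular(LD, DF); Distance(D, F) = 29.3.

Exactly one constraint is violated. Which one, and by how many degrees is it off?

Perpendicular(LD, DF) — off by 4.60°.

N = (0.00, 0.00) ✓; NC at -46.20° ✓; |NC| = 29.50 ✓; ∠NCZ = 58.80° ✓; |CZ| = 24.10 ✓; ∠CZA = 137.1° ✓; |ZA| = 23.70 ✓; ∠ZAL = 72.90° ✓; |AL| = 16.70 ✓; ∠ALD = 149.4° ✓; |LD| = 9.300 ✓; ∠(LD, DF) = 94.60° ✗; |DF| = 29.30 ✓.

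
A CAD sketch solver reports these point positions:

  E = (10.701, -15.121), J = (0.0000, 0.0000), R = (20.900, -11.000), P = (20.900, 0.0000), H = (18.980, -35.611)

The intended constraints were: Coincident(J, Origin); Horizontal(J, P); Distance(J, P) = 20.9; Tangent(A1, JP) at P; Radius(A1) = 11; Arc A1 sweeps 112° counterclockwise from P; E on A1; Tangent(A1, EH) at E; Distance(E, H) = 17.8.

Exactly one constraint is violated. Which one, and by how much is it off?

Distance(E, H) = 17.8 — off by 4.30.

J = (0.00, 0.00) ✓; J.y = 0.00, P.y = 0.00 ✓; |JP| = 20.90 ✓; ∠(RP, PJ) = 90.00° ✓; |RP| = 11.00 ✓; bearing(R→E) − bearing(R→P) = 112.0° ✓; |RE| = 11.00 ✓; ∠(RE, EH) = 90.00° ✓; |EH| = 22.10 ✗.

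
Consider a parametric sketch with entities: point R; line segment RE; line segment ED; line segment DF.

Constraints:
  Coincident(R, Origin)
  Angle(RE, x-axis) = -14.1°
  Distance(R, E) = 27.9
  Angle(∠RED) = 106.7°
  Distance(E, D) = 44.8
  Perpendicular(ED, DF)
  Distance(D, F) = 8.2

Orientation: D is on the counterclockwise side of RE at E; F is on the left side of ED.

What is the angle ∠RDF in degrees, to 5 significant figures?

63.163°

∠RED = 106.7°, so ED runs at -14.1° + (180° − 106.7°) = 59.200° from the x-axis; with |ED| = 44.8, D = E + 44.8·(cos 59.200°, sin 59.200°) = (49.999, 31.685). ED is perpendicular to DF; with |DF| = 8.2 on the left of ED, F = D + 8.2·(-0.85896, 0.51204) = (42.955, 35.883). Then cos ∠RDF = DR·DF / (|DR||DF|), giving 63.163°.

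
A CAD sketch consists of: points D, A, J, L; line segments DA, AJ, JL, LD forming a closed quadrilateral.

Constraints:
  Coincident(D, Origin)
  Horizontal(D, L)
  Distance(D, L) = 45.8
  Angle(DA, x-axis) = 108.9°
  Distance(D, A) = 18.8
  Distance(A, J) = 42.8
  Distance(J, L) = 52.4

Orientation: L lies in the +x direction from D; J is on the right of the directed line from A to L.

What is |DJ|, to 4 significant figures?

24.64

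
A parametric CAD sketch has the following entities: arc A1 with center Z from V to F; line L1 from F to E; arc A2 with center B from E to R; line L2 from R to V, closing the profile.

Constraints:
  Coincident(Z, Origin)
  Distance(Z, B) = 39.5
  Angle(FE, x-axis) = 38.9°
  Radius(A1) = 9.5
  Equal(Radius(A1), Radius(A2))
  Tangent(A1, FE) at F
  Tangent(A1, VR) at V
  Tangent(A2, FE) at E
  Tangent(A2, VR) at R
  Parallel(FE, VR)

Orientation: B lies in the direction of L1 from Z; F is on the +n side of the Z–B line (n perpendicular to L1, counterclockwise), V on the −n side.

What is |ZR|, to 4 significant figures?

40.63

The slot axis is L1's direction at 38.9°, so u = (cos 38.9°, sin 38.9°) = (0.7782, 0.6280) and n = (−sin 38.9°, cos 38.9°) = (-0.6280, 0.7782). Z is at the origin and B lies 39.5 along u from Z, so B = 39.5·u = (30.74, 24.80). Tangency of A1 to both parallel lines with radius 9.5 puts F and V at Z ± 9.5·n: F = (-5.966, 7.393), V = (5.966, -7.393). Equal radii place E and R the same way about B: E = B + 9.5·n = (24.77, 32.20), R = B − 9.5·n = (36.71, 17.41). Then |ZR| = |R − Z| = 40.63.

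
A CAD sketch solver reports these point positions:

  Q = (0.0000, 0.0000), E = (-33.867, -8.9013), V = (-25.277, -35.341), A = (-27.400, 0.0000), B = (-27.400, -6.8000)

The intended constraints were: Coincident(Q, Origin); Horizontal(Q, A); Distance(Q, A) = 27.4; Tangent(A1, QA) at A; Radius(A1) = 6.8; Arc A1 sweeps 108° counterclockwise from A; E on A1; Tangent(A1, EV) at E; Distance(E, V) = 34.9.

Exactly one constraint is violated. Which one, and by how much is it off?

Distance(E, V) = 34.9 — off by 7.10.

Q = (0.00, 0.00) ✓; Q.y = 0.00, A.y = 0.00 ✓; |QA| = 27.40 ✓; ∠(BA, AQ) = 90.00° ✓; |BA| = 6.800 ✓; bearing(B→E) − bearing(B→A) = 108.0° ✓; |BE| = 6.800 ✓; ∠(BE, EV) = 90.00° ✓; |EV| = 27.80 ✗.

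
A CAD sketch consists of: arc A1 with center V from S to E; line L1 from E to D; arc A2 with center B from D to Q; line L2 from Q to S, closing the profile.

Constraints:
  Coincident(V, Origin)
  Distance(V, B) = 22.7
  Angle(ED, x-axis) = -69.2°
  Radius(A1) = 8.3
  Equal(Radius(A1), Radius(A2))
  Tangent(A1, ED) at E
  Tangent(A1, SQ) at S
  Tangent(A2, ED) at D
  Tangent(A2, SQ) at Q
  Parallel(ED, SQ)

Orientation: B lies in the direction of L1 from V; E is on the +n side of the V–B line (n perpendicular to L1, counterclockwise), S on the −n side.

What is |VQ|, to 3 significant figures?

24.2

The slot axis is L1's direction at -69.2°, so u = (cos -69.2°, sin -69.2°) = (0.355, -0.935) and n = (−sin -69.2°, cos -69.2°) = (0.935, 0.355). V is at the origin and B lies 22.7 along u from V, so B = 22.7·u = (8.06, -21.2). Tangency of A1 to both parallel lines with radius 8.3 puts E and S at V ± 8.3·n: E = (7.76, 2.95), S = (-7.76, -2.95). Equal radii place D and Q the same way about B: D = B + 8.3·n = (15.8, -18.3), Q = B − 8.3·n = (0.302, -24.2). Then |VQ| = |Q − V| = 24.2.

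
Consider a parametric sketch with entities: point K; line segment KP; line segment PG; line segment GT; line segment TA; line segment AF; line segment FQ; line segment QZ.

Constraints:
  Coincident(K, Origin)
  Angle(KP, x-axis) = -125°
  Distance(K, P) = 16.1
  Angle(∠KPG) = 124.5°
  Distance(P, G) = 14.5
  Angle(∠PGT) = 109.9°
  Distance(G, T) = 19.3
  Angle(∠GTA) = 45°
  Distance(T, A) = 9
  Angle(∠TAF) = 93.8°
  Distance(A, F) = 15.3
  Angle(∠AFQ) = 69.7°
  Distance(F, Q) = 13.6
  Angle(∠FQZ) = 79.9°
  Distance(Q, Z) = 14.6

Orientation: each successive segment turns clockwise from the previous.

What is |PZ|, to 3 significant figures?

25.0

K is at the origin; KP runs at -125.0° with length 16.1, so P = (-9.23, -13.2). ∠KPG = 124.5° gives PG at 180° from the x-axis; with |PG| = 14.5, G = (-23.7, -13.1). ∠PGT = 109.9° gives GT at 109° from the x-axis; with |GT| = 19.3, T = (-30.1, 5.14). ∠GTA = 45.0° gives TA at -25.6° from the x-axis; with |TA| = 9.0, A = (-22.0, 1.25). ∠TAF = 93.8° gives AF at -112° from the x-axis; with |AF| = 15.3, F = (-27.7, -13.0). ∠AFQ = 69.7° gives FQ at 138° from the x-axis; with |FQ| = 13.6, Q = (-37.8, -3.83). ∠FQZ = 79.9° gives QZ at 37.8° from the x-axis; with |QZ| = 14.6, Z = (-26.3, 5.11). Then |PZ| = |Z − P| = 25.0.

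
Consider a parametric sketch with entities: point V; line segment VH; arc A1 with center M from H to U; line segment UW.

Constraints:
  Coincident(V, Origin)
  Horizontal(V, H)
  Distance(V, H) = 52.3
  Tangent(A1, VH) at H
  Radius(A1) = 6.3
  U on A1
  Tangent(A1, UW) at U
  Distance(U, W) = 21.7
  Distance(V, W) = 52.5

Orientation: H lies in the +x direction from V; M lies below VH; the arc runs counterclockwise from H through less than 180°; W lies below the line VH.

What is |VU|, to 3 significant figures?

46.4

V is at the origin; VH is horizontal with |VH| = 52.3 and H on the +x side, so H = (52.3, 0.00). Since A1 is tangent to VH there, MH ⟂ VH, so M = H + (0, -6.3) = (52.3, -6.30). Since MU ⟂ UW (tangency), |MW| = √(6.3² + 21.7²) = 22.6 regardless of where U sits on A1. So W lies on both circle(V, 52.5) and circle(M, 22.6); the below-VH intersection is W = (44.7, -27.6). U is the foot of the tangent from W: U = (46.0, -5.91).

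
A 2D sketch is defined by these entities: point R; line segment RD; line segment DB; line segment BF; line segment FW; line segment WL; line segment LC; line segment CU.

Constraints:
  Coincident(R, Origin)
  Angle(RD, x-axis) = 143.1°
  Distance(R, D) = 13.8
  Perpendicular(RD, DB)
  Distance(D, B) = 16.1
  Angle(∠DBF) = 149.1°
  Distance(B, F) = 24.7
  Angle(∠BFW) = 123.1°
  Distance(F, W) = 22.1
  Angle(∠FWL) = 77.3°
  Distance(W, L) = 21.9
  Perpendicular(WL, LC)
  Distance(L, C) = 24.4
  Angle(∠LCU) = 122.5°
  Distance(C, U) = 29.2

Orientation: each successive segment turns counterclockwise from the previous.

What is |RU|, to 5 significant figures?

51.369

R is at the origin; RD runs at 143.1° with length 13.8, so D = (-11.036, 8.2858). RD ⟂ DB, so DB runs at -126.90°; with |DB| = 16.1, B = (-20.702, -4.5891). ∠DBF = 149.1° gives BF at -96.000° from the x-axis; with |BF| = 24.7, F = (-23.284, -29.154). ∠BFW = 123.1° gives FW at -39.100° from the x-axis; with |FW| = 22.1, W = (-6.1336, -43.092). ∠FWL = 77.3° gives WL at 63.600° from the x-axis; with |WL| = 21.9, L = (3.6039, -23.476). The perpendicularity gives LC at right angles to WL, so LC runs at 153.60°; with |LC| = 24.4, C = (-18.251, -12.627). ∠LCU = 122.5° gives CU at -148.90° from the x-axis; with |CU| = 29.2, U = (-43.254, -27.709). Then |RU| = |U − R| = 51.369.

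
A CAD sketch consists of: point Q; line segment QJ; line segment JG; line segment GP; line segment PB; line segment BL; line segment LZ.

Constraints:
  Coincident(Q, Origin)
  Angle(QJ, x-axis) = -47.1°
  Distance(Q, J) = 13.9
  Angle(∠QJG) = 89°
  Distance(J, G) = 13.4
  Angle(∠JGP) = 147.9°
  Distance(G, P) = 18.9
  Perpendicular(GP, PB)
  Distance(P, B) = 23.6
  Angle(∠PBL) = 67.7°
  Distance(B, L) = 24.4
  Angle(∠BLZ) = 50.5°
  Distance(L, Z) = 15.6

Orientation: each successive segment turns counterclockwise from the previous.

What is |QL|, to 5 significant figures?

4.4246

Q is at the origin; QJ runs at -47.1° with length 13.9, so J = (9.4620, -10.182). ∠QJG = 89.0° gives JG at 43.900° from the x-axis; with |JG| = 13.4, G = (19.117, -0.89076). ∠JGP = 147.9° gives GP at 76.000° from the x-axis; with |GP| = 18.9, P = (23.690, 17.448). GP ⟂ PB, so PB runs at 166.00°; with |PB| = 23.6, B = (0.79075, 23.157). ∠PBL = 67.7° gives BL at -81.700° from the x-axis; with |BL| = 24.4, L = (4.3130, -0.98725). Then |QL| = |L − Q| = 4.4246.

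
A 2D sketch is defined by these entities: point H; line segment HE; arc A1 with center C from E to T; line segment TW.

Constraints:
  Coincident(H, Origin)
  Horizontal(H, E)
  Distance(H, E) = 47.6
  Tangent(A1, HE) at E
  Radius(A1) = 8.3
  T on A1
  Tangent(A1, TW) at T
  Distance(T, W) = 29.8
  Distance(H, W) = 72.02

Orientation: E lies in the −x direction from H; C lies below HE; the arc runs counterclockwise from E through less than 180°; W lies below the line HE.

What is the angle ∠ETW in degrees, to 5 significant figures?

141.95°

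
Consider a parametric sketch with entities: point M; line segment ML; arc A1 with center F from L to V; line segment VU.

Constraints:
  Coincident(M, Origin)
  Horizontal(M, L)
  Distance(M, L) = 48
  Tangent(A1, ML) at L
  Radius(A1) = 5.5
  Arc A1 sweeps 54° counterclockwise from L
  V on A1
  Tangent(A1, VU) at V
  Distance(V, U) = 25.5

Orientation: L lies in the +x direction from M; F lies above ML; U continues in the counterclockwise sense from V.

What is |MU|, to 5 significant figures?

71.219

M is at the origin; M and L share the same y with |ML| = 48.0 and L on the +x side, so L = (48.000, 0.0000). The tangent condition forces FL to be normal to ML, so F = L + (0, 5.5) = (48.000, 5.5000). On A1, L sits at bearing -90° from F; a 54° counterclockwise sweep puts V at bearing -36°, so V = F + 5.5·(cos -36°, sin -36°) = (52.450, 2.2672). A1 meets VU tangentially, so FV is at right angles to VU, so VU runs along (−sin -36°, cos -36°); with |VU| = 25.5, U = (67.438, 22.897). Then |MU| = |U − M| = 71.219.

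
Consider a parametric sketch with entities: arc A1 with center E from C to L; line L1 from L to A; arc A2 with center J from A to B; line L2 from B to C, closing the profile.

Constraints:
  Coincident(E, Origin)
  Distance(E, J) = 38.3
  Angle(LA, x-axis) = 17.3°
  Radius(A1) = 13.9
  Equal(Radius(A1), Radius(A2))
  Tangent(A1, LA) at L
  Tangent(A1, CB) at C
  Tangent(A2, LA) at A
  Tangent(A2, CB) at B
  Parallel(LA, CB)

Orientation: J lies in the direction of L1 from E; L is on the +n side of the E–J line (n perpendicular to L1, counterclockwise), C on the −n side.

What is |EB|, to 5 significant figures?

40.744

The slot axis is L1's direction at 17.3°, so u = (cos 17.3°, sin 17.3°) = (0.95476, 0.29737) and n = (−sin 17.3°, cos 17.3°) = (-0.29737, 0.95476). E is at the origin and J lies 38.3 along u from E, so J = 38.3·u = (36.567, 11.389). Tangency of A1 to both parallel lines with radius 13.9 puts L and C at E ± 13.9·n: L = (-4.1335, 13.271), C = (4.1335, -13.271). Equal radii place A and B the same way about J: A = J + 13.9·n = (32.434, 24.661), B = J − 13.9·n = (40.701, -1.8817). Then |EB| = |B − E| = 40.744.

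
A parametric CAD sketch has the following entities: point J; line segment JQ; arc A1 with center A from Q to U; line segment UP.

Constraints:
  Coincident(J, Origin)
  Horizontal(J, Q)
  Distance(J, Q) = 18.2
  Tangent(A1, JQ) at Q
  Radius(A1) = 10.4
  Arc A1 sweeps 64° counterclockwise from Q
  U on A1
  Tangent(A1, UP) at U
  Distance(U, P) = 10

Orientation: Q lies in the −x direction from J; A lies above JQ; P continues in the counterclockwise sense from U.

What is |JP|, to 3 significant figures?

15.5

On A1, Q sits at bearing -90° from A; a 64° counterclockwise sweep puts U at bearing -26°, so U = A + 10.4·(cos -26°, sin -26°) = (-8.85, 5.84). A1 meets UP tangentially, so AU is at right angles to UP, so UP runs along (−sin -26°, cos -26°); with |UP| = 10.0, P = (-4.47, 14.8). Then |JP| = |P − J| = 15.5.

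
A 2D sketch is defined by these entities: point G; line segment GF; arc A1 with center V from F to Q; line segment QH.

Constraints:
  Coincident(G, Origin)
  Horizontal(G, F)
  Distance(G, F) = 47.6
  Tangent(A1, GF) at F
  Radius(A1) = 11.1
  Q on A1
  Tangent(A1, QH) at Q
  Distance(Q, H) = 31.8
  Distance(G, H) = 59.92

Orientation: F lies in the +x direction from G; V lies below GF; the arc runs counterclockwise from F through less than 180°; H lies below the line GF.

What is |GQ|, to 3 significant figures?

38.7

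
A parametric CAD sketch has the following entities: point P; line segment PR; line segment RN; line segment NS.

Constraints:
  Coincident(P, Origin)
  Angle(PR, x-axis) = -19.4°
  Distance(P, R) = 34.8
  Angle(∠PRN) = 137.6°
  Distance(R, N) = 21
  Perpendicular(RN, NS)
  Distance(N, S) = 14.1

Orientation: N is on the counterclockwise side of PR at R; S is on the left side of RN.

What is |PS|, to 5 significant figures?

47.628

P is at the origin; PR runs at -19.4° with length 34.8, so R = 34.8·(cos -19.4°, sin -19.4°) = (32.824, -11.559). ∠PRN = 137.6°, so RN runs at -19.4° + (180° − 137.6°) = 23.000° from the x-axis; with |RN| = 21.0, N = R + 21.0·(cos 23.000°, sin 23.000°) = (52.155, -3.3539). RN ⟂ NS; with |NS| = 14.1 on the left of RN, S = N + 14.1·(-0.39073, 0.92050) = (46.645, 9.6253). Then |PS| = |S − P| = 47.628.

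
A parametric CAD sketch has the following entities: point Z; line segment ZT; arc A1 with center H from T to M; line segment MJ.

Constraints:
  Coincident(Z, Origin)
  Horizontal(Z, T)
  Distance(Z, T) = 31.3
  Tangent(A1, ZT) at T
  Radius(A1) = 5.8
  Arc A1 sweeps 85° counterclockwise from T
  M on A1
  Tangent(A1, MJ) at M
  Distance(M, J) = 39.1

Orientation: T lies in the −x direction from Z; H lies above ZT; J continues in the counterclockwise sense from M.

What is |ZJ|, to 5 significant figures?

49.464

On A1, T sits at bearing -90° from H; an 85° counterclockwise sweep puts M at bearing -5°, so M = H + 5.8·(cos -5°, sin -5°) = (-25.522, 5.2945). Tangency of A1 to MJ means the radius HM is perpendicular to MJ, so MJ runs along (−sin -5°, cos -5°); with |MJ| = 39.1, J = (-22.114, 44.246). Then |ZJ| = |J − Z| = 49.464.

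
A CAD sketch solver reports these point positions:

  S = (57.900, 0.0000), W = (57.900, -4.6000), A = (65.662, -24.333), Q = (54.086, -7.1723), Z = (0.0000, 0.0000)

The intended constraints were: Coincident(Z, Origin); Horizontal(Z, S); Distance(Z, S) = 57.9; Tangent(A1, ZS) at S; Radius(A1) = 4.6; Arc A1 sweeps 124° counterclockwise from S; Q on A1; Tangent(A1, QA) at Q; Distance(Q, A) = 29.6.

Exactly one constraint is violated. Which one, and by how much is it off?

Distance(Q, A) = 29.6 — off by 8.90.

Z = (0.00, 0.00) ✓; Z.y = 0.00, S.y = 0.00 ✓; |ZS| = 57.90 ✓; ∠(WS, SZ) = 90.00° ✓; |WS| = 4.600 ✓; bearing(W→Q) − bearing(W→S) = 124.0° ✓; |WQ| = 4.600 ✓; ∠(WQ, QA) = 89.99° ✓; |QA| = 20.70 ✗.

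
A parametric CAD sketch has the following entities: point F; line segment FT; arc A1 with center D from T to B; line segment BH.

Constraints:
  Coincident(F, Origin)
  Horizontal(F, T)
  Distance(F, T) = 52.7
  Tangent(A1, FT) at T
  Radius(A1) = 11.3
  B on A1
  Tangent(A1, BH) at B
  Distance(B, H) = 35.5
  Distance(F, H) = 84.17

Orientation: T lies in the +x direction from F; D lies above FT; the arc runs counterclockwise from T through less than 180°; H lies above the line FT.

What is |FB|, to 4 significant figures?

64.22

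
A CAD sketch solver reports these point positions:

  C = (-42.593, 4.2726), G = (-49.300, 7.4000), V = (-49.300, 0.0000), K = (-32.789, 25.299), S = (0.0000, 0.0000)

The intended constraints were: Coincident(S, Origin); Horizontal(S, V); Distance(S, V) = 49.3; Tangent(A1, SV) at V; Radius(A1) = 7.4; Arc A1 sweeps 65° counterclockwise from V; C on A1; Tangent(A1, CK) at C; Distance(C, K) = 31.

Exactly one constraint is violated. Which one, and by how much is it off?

Distance(C, K) = 31 — off by 7.80.

S = (0.00, 0.00) ✓; S.y = 0.00, V.y = 0.00 ✓; |SV| = 49.30 ✓; ∠(GV, VS) = 90.00° ✓; |GV| = 7.400 ✓; bearing(G→C) − bearing(G→V) = 65.00° ✓; |GC| = 7.400 ✓; ∠(GC, CK) = 90.00° ✓; |CK| = 23.20 ✗.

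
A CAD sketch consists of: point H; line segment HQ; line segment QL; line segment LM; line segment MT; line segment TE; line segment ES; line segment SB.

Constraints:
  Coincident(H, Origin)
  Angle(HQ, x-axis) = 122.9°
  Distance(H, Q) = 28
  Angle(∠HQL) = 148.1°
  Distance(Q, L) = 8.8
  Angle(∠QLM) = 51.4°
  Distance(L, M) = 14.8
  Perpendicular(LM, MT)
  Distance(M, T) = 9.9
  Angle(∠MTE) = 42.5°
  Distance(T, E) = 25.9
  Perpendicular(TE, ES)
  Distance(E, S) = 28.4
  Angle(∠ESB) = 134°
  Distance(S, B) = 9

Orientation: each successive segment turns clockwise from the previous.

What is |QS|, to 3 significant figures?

37.5

∠MTE = 42.5° gives TE at 94.9° from the x-axis; with |TE| = 25.9, E = (-11.9, 41.2). TE ⟂ ES, so ES runs at 4.90°; with |ES| = 28.4, S = (16.4, 43.7). Then |QS| = |S − Q| = 37.5.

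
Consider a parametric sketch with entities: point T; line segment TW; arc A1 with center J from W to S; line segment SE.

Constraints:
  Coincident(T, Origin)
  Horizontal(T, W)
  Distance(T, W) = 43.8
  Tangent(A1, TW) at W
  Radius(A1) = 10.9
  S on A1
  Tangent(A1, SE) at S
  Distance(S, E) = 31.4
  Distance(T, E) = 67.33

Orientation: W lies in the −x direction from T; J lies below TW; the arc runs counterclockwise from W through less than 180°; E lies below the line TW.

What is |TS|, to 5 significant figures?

55.940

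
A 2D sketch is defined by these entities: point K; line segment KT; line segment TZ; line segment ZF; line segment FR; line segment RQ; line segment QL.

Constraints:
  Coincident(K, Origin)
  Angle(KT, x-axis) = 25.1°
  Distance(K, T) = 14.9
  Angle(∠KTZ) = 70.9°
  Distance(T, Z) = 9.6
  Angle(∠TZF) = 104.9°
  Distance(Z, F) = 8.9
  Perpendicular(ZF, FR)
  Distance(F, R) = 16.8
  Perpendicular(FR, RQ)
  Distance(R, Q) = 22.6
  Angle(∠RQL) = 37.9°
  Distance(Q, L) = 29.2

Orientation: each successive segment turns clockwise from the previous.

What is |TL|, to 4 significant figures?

15.75

K is at the origin; KT runs at 25.1° with length 14.9, so T = (13.49, 6.321). ∠KTZ = 70.9° gives TZ at -84.00° from the x-axis; with |TZ| = 9.6, Z = (14.50, -3.227). ∠TZF = 104.9° gives ZF at -159.1° from the x-axis; with |ZF| = 8.9, F = (6.182, -6.402). ZF ⟂ FR, so FR runs at 110.9°; with |FR| = 16.8, R = (0.1888, 9.293). FR is perpendicular to RQ, so RQ runs at 20.90°; with |RQ| = 22.6, Q = (21.30, 17.36). ∠RQL = 37.9° gives QL at -121.2° from the x-axis; with |QL| = 29.2, L = (6.175, -7.622). Then |TL| = |L − T| = 15.75.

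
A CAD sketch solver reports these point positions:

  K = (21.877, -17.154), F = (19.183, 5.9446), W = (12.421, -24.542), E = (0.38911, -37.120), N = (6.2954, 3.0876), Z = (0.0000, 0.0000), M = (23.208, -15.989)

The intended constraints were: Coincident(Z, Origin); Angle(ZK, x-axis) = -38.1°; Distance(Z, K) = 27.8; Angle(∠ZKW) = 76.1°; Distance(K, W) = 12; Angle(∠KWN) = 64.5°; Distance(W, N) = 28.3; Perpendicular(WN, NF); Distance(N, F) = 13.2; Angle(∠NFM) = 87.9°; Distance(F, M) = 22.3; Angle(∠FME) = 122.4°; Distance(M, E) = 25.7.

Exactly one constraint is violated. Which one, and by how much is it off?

Distance(M, E) = 25.7 — off by 5.40.

Z = (0.00, 0.00) ✓; ZK at -38.10° ✓; |ZK| = 27.80 ✓; ∠ZKW = 76.10° ✓; |KW| = 12.00 ✓; ∠KWN = 64.50° ✓; |WN| = 28.30 ✓; ∠(WN, NF) = 90.00° ✓; |NF| = 13.20 ✓; ∠NFM = 87.90° ✓; |FM| = 22.30 ✓; ∠FME = 122.4° ✓; |ME| = 31.10 ✗.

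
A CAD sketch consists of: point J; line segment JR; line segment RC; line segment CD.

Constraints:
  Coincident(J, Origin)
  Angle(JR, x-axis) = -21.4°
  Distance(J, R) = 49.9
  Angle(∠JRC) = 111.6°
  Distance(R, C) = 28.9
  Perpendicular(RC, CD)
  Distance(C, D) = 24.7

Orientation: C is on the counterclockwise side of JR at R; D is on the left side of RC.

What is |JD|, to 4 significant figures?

52.01

J is at the origin; JR runs at -21.4° with length 49.9, so R = 49.9·(cos -21.4°, sin -21.4°) = (46.46, -18.21). ∠JRC = 111.6°, so RC runs at -21.4° + (180° − 111.6°) = 47.00° from the x-axis; with |RC| = 28.9, C = R + 28.9·(cos 47.00°, sin 47.00°) = (66.17, 2.929). RC ⟂ CD; with |CD| = 24.7 on the left of RC, D = C + 24.7·(-0.7314, 0.6820) = (48.11, 19.77). Then |JD| = |D − J| = 52.01.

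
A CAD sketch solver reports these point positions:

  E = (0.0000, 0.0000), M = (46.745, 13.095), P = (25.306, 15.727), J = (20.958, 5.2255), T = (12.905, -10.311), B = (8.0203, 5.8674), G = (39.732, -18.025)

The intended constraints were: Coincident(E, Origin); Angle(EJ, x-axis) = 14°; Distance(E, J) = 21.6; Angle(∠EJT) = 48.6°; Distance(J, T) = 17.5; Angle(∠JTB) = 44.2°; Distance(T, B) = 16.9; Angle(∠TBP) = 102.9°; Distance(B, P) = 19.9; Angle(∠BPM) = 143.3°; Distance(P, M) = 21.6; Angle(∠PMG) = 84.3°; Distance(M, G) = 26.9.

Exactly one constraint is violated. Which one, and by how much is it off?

Distance(M, G) = 26.9 — off by 5.00.

E = (0.00, 0.00) ✓; EJ at 14.00° ✓; |EJ| = 21.60 ✓; ∠EJT = 48.60° ✓; |JT| = 17.50 ✓; ∠JTB = 44.20° ✓; |TB| = 16.90 ✓; ∠TBP = 102.9° ✓; |BP| = 19.90 ✓; ∠BPM = 143.3° ✓; |PM| = 21.60 ✓; ∠PMG = 84.30° ✓; |MG| = 31.90 ✗.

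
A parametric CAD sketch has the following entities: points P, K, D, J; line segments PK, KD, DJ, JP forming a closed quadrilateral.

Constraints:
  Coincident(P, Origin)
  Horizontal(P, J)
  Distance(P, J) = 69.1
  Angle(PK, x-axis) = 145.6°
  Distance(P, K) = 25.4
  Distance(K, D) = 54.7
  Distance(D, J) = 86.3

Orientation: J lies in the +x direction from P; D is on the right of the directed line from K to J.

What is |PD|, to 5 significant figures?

39.605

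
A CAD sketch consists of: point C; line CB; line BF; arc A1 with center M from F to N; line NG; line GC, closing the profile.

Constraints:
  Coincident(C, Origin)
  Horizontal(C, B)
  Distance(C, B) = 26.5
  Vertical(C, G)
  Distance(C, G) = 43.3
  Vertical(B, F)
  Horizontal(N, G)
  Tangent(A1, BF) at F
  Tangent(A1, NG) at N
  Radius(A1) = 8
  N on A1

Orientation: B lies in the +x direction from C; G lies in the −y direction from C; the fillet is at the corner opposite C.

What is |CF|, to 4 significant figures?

44.14

C is at the origin; CB is horizontal with |CB| = 26.5 and B on the +x side, so B = (26.50, 0.000). C and G share the same x with |CG| = 43.3 and G on the −y side, so G = (0.000, -43.30). The virtual corner opposite C is at (26.50, -43.30). Tangency of A1 to BF means the radius MF is perpendicular to BF and the tangent condition forces MN to be normal to NG, with radius 8.0, so the center M sits 8.0 in from both sides at M = (18.50, -35.30). That places the tangent points at F = (26.50, -35.30) on BF and N = (18.50, -43.30) on NG. Then |CF| = |F − C| = 44.14.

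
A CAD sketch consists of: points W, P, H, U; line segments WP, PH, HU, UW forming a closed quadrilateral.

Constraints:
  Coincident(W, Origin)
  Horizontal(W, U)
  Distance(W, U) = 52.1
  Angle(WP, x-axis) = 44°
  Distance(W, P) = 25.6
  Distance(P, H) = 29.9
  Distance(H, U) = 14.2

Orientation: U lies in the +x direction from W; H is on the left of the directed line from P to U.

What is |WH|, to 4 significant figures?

49.91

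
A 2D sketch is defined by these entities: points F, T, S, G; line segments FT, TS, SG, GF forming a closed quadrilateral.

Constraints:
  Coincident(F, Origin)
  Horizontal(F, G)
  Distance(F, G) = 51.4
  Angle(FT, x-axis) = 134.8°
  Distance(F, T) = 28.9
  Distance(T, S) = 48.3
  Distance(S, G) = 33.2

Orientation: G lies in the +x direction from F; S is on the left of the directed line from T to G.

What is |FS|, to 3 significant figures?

36.4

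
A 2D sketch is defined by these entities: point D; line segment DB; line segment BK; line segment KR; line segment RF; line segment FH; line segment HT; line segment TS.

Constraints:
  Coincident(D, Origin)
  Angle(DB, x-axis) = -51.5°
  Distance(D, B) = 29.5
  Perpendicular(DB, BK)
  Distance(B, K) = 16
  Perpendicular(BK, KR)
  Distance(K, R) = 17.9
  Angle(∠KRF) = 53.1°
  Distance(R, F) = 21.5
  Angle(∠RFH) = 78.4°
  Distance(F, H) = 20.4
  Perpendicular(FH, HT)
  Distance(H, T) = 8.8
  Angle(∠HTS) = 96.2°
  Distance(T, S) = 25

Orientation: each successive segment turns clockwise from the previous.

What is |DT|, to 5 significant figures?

37.214

D is at the origin; DB runs at -51.5° with length 29.5, so B = (18.364, -23.087). The perpendicularity gives BK at right angles to DB, so BK runs at -141.50°; with |BK| = 16.0, K = (5.8425, -33.047). BK is perpendicular to KR, so KR runs at 128.50°; with |KR| = 17.9, R = (-5.3006, -19.038). ∠KRF = 53.1° gives RF at 1.6000° from the x-axis; with |RF| = 21.5, F = (16.191, -18.438). ∠RFH = 78.4° gives FH at -100.00° from the x-axis; with |FH| = 20.4, H = (12.649, -38.528). The perpendicularity gives HT at right angles to FH, so HT runs at 170.00°; with |HT| = 8.8, T = (3.9823, -37.000). Then |DT| = |T − D| = 37.214.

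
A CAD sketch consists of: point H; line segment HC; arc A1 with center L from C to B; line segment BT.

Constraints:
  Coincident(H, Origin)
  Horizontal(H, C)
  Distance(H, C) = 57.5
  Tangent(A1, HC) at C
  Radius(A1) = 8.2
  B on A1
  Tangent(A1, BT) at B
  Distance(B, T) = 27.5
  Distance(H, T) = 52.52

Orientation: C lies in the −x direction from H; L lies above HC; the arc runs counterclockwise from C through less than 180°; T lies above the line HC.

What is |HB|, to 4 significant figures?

50.00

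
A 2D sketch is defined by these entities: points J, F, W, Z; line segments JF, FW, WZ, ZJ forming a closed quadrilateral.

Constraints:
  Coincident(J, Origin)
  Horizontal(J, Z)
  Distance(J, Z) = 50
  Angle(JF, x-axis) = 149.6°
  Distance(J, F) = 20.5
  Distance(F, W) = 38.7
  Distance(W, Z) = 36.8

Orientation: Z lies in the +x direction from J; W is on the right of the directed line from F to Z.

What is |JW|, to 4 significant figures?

18.24

J is at the origin; JZ is horizontal with |JZ| = 50.0 and Z in +x, so Z = (50.0, 0). JF runs at 149.6° with |JF| = 20.5, so F = (-17.68, 10.37). W is determined by |FW| = 38.7 and |WZ| = 36.8 together: it lies at the intersection of circle(F, 38.7) and circle(Z, 36.8). With |FZ| = 68.47, the foot of the radical line on FZ is 35.28 from F and the perpendicular offset is √(38.7² − 35.28²) = 15.90. Taking the right-of-FZ solution: W = (14.79, -10.69).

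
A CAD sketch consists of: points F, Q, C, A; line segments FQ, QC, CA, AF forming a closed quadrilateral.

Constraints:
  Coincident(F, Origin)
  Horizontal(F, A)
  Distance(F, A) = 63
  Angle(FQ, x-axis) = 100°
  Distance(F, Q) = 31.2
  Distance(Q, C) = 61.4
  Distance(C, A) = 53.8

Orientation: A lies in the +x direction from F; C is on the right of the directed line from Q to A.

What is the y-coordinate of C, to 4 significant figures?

-26.71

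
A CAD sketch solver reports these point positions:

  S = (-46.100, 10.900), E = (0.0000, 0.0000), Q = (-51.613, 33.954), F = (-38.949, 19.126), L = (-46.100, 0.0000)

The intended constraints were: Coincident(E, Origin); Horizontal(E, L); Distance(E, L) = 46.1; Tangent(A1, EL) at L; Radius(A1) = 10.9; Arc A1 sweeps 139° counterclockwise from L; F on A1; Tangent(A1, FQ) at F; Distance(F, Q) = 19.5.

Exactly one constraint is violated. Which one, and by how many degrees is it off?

Tangent(A1, FQ) at F — off by 8.50°.

E = (0.00, 0.00) ✓; E.y = 0.00, L.y = 0.00 ✓; |EL| = 46.10 ✓; ∠(SL, LE) = 90.00° ✓; |SL| = 10.90 ✓; bearing(S→F) − bearing(S→L) = 139.0° ✓; |SF| = 10.90 ✓; ∠(SF, FQ) = 98.50° ✗; |FQ| = 19.50 ✓.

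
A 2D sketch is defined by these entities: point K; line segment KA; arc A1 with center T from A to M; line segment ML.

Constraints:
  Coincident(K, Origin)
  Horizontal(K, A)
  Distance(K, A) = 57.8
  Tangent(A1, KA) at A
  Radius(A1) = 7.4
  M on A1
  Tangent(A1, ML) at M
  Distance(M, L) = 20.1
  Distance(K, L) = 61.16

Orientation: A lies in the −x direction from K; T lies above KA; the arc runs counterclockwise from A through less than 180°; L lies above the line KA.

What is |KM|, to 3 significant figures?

51.3

K is at the origin; K and A share the same y with |KA| = 57.8 and A on the −x side, so A = (-57.8, 0.00). Since A1 is tangent to KA there, TA ⟂ KA, so T = A + (0, 7.4) = (-57.8, 7.40). Since TM ⟂ ML (tangency), |TL| = √(7.4² + 20.1²) = 21.4 regardless of where M sits on A1. So L lies on both circle(K, 61.16) and circle(T, 21.4); the above-KA intersection is L = (-54.1, 28.5). M is the foot of the tangent from L: M = (-50.5, 8.72).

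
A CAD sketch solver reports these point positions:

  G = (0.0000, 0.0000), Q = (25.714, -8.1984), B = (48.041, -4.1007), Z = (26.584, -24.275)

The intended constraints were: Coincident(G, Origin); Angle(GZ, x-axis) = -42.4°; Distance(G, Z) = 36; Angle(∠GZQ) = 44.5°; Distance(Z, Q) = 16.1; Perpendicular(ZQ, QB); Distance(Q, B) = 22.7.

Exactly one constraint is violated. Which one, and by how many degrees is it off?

Perpendicular(ZQ, QB) — off by 7.30°.

G = (0.00, 0.00) ✓; GZ at -42.40° ✓; |GZ| = 36.00 ✓; ∠GZQ = 44.50° ✓; |ZQ| = 16.10 ✓; ∠(ZQ, QB) = 82.70° ✗; |QB| = 22.70 ✓.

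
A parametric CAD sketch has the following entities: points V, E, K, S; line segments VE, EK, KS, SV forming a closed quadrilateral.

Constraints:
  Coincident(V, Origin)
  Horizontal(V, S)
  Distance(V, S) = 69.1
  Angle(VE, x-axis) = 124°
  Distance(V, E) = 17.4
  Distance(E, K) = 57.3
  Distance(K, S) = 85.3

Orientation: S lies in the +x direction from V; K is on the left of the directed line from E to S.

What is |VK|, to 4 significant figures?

67.76

V is at the origin; V and S share the same y with |VS| = 69.1 and S in +x, so S = (69.1, 0). VE runs at 124.0° with |VE| = 17.4, so E = (-9.730, 14.43). K is determined by |EK| = 57.3 and |KS| = 85.3 together: it lies at the intersection of circle(E, 57.3) and circle(S, 85.3). With |ES| = 80.14, the foot of the radical line on ES is 15.16 from E and the perpendicular offset is √(57.3² − 15.16²) = 55.26. Taking the left-of-ES solution: K = (15.13, 66.05).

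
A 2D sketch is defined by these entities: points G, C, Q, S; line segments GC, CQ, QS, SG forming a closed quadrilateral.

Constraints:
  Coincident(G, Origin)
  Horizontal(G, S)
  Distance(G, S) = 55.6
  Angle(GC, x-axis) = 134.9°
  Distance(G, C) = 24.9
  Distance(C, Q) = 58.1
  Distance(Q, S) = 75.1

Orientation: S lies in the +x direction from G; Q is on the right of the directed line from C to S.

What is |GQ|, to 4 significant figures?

40.52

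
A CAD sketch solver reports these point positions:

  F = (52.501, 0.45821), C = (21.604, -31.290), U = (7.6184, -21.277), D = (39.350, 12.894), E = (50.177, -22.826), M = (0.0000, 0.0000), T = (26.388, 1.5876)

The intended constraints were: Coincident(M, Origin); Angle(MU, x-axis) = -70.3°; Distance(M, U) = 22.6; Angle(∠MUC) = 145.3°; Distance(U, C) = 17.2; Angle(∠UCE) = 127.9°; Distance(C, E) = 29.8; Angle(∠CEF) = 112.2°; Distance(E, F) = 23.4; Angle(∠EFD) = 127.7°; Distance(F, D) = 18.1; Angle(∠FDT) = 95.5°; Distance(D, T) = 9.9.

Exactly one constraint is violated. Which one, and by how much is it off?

Distance(D, T) = 9.9 — off by 7.30.

M = (0.00, 0.00) ✓; MU at -70.30° ✓; |MU| = 22.60 ✓; ∠MUC = 145.3° ✓; |UC| = 17.20 ✓; ∠UCE = 127.9° ✓; |CE| = 29.80 ✓; ∠CEF = 112.2° ✓; |EF| = 23.40 ✓; ∠EFD = 127.7° ✓; |FD| = 18.10 ✓; ∠FDT = 95.50° ✓; |DT| = 17.20 ✗.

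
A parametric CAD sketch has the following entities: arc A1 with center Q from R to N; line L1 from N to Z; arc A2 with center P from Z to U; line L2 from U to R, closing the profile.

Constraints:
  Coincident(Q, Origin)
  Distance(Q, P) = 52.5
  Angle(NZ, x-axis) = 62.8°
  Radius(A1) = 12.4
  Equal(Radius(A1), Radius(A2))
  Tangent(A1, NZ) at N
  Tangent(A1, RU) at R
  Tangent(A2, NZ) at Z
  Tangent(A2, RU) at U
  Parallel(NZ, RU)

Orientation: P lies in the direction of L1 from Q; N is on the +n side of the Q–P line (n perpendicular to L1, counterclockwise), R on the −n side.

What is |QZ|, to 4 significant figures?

53.94

The slot axis is L1's direction at 62.8°, so u = (cos 62.8°, sin 62.8°) = (0.4571, 0.8894) and n = (−sin 62.8°, cos 62.8°) = (-0.8894, 0.4571). Q is at the origin and P lies 52.5 along u from Q, so P = 52.5·u = (24.00, 46.69). Tangency of A1 to both parallel lines with radius 12.4 puts N and R at Q ± 12.4·n: N = (-11.03, 5.668), R = (11.03, -5.668). Equal radii place Z and U the same way about P: Z = P + 12.4·n = (12.97, 52.36), U = P − 12.4·n = (35.03, 41.03). Then |QZ| = |Z − Q| = 53.94.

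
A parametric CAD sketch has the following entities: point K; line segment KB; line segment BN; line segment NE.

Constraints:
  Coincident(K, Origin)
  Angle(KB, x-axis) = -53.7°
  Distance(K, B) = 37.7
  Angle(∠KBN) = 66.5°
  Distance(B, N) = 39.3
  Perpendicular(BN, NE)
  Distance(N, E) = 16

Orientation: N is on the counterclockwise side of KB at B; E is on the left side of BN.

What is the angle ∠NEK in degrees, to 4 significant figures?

127.4°

K is at the origin; KB runs at -53.7° with length 37.7, so B = 37.7·(cos -53.7°, sin -53.7°) = (22.32, -30.38). ∠KBN = 66.5°, so BN runs at -53.7° + (180° − 66.5°) = 59.80° from the x-axis; with |BN| = 39.3, N = B + 39.3·(cos 59.80°, sin 59.80°) = (42.09, 3.583). BN ⟂ NE; with |NE| = 16.0 on the left of BN, E = N + 16.0·(-0.8643, 0.5030) = (28.26, 11.63). Then cos ∠NEK = EN·EK / (|EN||EK|), giving 127.4°.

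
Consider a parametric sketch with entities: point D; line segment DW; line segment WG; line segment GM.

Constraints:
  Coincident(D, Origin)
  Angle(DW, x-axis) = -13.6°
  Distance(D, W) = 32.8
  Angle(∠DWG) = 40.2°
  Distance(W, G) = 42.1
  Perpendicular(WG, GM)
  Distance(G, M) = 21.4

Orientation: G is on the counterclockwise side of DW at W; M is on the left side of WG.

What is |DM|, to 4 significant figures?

17.05

D is at the origin; DW runs at -13.6° with length 32.8, so W = 32.8·(cos -13.6°, sin -13.6°) = (31.88, -7.713). ∠DWG = 40.2°, so WG runs at -13.6° + (180° − 40.2°) = 126.2° from the x-axis; with |WG| = 42.1, G = W + 42.1·(cos 126.2°, sin 126.2°) = (7.016, 26.26). WG is perpendicular to GM; with |GM| = 21.4 on the left of WG, M = G + 21.4·(-0.8070, -0.5906) = (-10.25, 13.62). Then |DM| = |M − D| = 17.05.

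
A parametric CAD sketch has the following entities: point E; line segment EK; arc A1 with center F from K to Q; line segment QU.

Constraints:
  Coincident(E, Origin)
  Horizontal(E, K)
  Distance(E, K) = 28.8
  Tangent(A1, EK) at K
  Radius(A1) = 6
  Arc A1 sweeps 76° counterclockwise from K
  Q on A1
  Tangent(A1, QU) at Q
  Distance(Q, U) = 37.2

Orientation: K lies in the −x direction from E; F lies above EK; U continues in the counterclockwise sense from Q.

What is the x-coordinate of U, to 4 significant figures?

-13.98

E is at the origin; E and K share the same y with |EK| = 28.8 and K on the −x side, so K = (-28.80, 0.000). The tangent condition forces FK to be normal to EK, so F = K + (0, 6) = (-28.80, 6.000). On A1, K sits at bearing -90° from F; a 76° counterclockwise sweep puts Q at bearing -14°, so Q = F + 6.0·(cos -14°, sin -14°) = (-22.98, 4.548). The tangent condition forces FQ to be normal to QU, so QU runs along (−sin -14°, cos -14°); with |QU| = 37.2, U = (-13.98, 40.64). So U.x = -13.98.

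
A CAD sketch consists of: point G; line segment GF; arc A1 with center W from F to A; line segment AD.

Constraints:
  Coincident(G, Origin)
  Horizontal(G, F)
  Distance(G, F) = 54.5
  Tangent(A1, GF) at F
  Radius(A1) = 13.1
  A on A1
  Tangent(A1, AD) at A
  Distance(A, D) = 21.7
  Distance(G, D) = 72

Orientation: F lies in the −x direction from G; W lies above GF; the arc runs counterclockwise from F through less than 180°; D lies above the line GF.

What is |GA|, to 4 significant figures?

50.92

Checks: |GF| = 54.50 ✓; ∠(WF, FG) = 90.00° ✓; |WF| = 13.10 ✓; |WA| = 13.10 ✓; ∠(WA, AD) = 90.00° ✓; |AD| = 21.70 ✓; |GD| = 72.00 ✓.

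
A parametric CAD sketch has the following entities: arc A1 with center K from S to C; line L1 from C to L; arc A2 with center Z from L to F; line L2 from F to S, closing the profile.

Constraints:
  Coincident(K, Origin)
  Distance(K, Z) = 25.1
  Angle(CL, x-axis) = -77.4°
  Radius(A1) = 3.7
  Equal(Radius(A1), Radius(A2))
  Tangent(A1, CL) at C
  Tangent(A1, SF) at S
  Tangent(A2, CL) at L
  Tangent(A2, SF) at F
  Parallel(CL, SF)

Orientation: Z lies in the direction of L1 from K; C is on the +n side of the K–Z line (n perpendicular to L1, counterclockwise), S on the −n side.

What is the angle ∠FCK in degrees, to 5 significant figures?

73.573°

The slot axis is L1's direction at -77.4°, so u = (cos -77.4°, sin -77.4°) = (0.21814, -0.97592) and n = (−sin -77.4°, cos -77.4°) = (0.97592, 0.21814). K is at the origin and Z lies 25.1 along u from K, so Z = 25.1·u = (5.4754, -24.496). Tangency of A1 to both parallel lines with radius 3.7 puts C and S at K ± 3.7·n: C = (3.6109, 0.80713), S = (-3.6109, -0.80713). Equal radii place L and F the same way about Z: L = Z + 3.7·n = (9.0863, -23.688), F = Z − 3.7·n = (1.8645, -25.303). Then cos ∠FCK = CF·CK / (|CF||CK|), giving 73.573°.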